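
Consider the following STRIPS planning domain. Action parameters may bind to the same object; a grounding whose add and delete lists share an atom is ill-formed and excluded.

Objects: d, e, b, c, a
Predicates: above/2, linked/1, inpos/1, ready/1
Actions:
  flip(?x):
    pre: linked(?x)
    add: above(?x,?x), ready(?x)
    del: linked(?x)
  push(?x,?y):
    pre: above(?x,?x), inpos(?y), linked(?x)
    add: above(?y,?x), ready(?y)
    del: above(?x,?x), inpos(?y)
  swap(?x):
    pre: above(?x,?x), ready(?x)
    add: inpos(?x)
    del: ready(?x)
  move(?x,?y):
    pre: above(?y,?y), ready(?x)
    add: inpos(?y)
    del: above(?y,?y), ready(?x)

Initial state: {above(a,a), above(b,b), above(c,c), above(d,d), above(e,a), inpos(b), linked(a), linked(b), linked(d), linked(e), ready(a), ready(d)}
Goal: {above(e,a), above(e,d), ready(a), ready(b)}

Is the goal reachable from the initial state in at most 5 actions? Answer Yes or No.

1. flip(e)  →  {above(a,a), above(b,b), above(c,c), above(d,d), above(e,a), above(e,e), inpos(b), linked(a), linked(b), linked(d), ready(a), ready(d), ready(e)}
2. flip(b)  →  {above(a,a), above(b,b), above(c,c), above(d,d), above(e,a), above(e,e), inpos(b), linked(a), linked(d), ready(a), ready(b), ready(d), ready(e)}
3. swap(e)  →  {above(a,a), above(b,b), above(c,c), above(d,d), above(e,a), above(e,e), inpos(b), inpos(e), linked(a), linked(d), ready(a), ready(b), ready(d)}
4. push(d,e)  →  {above(a,a), above(b,b), above(c,c), above(e,a), above(e,d), above(e,e), inpos(b), linked(a), linked(d), ready(a), ready(b), ready(d), ready(e)}
optimal plan length = 4; 4 ≤ 5

Yes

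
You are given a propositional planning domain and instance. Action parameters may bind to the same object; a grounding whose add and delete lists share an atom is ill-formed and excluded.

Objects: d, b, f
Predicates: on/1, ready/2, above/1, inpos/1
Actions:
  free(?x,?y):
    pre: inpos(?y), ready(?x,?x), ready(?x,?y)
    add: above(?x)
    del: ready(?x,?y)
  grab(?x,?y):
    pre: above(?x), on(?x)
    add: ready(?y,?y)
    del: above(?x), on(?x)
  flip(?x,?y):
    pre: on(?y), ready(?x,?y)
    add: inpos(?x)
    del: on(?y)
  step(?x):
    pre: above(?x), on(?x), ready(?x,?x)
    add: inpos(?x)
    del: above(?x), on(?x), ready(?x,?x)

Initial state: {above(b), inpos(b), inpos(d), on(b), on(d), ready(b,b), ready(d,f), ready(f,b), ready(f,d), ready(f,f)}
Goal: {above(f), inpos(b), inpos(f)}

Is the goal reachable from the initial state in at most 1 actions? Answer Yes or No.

1. free(f,d)  →  {above(b), above(f), inpos(b), inpos(d), on(b), on(d), ready(b,b), ready(d,f), ready(f,b), ready(f,f)}
2. flip(f,b)  →  {above(b), above(f), inpos(b), inpos(d), inpos(f), on(d), ready(b,b), ready(d,f), ready(f,b), ready(f,f)}
optimal plan length = 2; 2 > 1

No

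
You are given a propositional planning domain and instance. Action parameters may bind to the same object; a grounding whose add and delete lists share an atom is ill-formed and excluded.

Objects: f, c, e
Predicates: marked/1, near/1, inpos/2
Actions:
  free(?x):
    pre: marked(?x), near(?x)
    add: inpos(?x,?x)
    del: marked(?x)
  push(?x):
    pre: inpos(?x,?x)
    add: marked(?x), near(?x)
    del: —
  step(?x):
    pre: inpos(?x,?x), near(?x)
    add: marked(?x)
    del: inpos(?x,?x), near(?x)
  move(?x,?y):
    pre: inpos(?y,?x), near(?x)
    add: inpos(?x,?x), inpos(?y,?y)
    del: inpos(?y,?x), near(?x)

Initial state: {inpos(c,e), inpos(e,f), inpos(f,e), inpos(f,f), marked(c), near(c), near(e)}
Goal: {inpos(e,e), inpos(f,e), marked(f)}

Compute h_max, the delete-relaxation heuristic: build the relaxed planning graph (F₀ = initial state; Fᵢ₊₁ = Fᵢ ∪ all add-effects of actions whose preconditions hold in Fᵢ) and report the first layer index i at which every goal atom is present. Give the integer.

F0 = init (7 atoms)
F1 = F0 ∪ {inpos(c,c), inpos(e,e), marked(f), near(f)}  (11 atoms)
goal ⊆ F1  ⇒  h_max = 1

1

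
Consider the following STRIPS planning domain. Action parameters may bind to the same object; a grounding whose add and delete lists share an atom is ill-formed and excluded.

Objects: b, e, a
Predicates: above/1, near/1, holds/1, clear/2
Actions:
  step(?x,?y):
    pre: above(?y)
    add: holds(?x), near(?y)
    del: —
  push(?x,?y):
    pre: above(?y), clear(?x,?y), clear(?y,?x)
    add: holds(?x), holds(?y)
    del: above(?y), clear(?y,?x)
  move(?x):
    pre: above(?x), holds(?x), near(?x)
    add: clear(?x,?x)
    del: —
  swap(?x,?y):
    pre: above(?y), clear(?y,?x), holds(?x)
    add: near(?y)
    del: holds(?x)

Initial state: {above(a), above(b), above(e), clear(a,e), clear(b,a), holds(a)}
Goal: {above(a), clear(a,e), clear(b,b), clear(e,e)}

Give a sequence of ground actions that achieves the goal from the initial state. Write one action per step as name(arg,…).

step(b,b); step(e,e); move(b); move(e)

1. step(b,b)  →  {above(a), above(b), above(e), clear(a,e), clear(b,a), holds(a), holds(b), near(b)}
2. step(e,e)  →  {above(a), above(b), above(e), clear(a,e), clear(b,a), holds(a), holds(b), holds(e), near(b), near(e)}
3. move(b)  →  {above(a), above(b), above(e), clear(a,e), clear(b,a), clear(b,b), holds(a), holds(b), holds(e), near(b), near(e)}
4. move(e)  →  {above(a), above(b), above(e), clear(a,e), clear(b,a), clear(b,b), clear(e,e), holds(a), holds(b), holds(e), near(b), near(e)}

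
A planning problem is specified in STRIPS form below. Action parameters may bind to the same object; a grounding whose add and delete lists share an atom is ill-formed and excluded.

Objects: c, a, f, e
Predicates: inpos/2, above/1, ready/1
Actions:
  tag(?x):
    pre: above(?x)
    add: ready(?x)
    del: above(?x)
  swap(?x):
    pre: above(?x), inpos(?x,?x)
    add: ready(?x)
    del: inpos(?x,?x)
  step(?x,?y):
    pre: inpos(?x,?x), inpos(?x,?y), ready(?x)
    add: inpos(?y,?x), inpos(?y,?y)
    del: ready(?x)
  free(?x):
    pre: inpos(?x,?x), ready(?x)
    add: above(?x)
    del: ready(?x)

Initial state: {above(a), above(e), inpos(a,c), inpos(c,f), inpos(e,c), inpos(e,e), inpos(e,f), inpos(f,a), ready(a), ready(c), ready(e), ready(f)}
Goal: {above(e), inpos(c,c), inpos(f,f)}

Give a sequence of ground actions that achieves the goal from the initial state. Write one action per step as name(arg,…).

1. step(e,c)  →  {above(a), above(e), inpos(a,c), inpos(c,c), inpos(c,e), inpos(c,f), inpos(e,c), inpos(e,e), inpos(e,f), inpos(f,a), ready(a), ready(c), ready(f)}
2. step(c,f)  →  {above(a), above(e), inpos(a,c), inpos(c,c), inpos(c,e), inpos(c,f), inpos(e,c), inpos(e,e), inpos(e,f), inpos(f,a), inpos(f,c), inpos(f,f), ready(a), ready(f)}

step(e,c); step(c,f)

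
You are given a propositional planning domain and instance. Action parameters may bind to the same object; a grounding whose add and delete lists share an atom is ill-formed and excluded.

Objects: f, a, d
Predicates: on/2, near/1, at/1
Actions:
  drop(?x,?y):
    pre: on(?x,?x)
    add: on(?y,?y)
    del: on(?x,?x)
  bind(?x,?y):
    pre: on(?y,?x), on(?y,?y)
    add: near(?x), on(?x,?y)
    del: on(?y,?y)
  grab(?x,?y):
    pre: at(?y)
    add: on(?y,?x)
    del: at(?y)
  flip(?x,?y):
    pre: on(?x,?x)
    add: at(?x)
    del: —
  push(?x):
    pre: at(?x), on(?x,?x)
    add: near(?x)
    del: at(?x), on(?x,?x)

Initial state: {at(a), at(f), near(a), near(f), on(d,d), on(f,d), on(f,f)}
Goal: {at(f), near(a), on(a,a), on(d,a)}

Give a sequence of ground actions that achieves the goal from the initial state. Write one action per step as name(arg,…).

1. drop(f,a)  →  {at(a), at(f), near(a), near(f), on(a,a), on(d,d), on(f,d)}
2. flip(d,f)  →  {at(a), at(d), at(f), near(a), near(f), on(a,a), on(d,d), on(f,d)}
3. grab(a,d)  →  {at(a), at(f), near(a), near(f), on(a,a), on(d,a), on(d,d), on(f,d)}

drop(f,a); flip(d,f); grab(a,d)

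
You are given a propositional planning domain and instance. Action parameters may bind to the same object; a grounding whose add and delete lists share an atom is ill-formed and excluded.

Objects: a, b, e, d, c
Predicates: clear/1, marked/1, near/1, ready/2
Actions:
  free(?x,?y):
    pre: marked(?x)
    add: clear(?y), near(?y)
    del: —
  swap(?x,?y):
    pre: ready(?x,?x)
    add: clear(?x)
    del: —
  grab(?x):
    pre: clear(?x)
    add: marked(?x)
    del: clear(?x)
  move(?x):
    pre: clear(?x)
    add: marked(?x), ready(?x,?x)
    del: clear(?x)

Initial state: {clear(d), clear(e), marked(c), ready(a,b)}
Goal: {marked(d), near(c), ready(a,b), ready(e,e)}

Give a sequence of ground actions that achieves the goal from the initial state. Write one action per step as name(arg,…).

1. free(c,c)  →  {clear(c), clear(d), clear(e), marked(c), near(c), ready(a,b)}
2. grab(d)  →  {clear(c), clear(e), marked(c), marked(d), near(c), ready(a,b)}
3. move(e)  →  {clear(c), marked(c), marked(d), marked(e), near(c), ready(a,b), ready(e,e)}

free(c,c); grab(d); move(e)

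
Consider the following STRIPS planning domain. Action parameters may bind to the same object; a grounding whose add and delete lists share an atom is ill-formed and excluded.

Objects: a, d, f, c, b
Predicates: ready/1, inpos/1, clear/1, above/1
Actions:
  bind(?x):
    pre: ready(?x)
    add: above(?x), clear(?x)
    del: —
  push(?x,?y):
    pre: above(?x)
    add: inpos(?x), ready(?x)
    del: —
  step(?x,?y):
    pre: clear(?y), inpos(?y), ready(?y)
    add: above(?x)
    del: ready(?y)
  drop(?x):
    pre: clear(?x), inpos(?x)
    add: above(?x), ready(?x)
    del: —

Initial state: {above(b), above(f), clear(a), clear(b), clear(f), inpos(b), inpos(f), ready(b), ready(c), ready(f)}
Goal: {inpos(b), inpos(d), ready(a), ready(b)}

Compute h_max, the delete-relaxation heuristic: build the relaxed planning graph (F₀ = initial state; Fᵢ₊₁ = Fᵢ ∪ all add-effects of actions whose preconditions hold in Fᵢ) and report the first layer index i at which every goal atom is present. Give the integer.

2

F0 = init (10 atoms)
F1 = F0 ∪ {above(a), above(c), above(d), clear(c)}  (14 atoms)
F2 = F1 ∪ {inpos(a), inpos(c), inpos(d), ready(a), ready(d)}  (19 atoms)
goal ⊆ F2  ⇒  h_max = 2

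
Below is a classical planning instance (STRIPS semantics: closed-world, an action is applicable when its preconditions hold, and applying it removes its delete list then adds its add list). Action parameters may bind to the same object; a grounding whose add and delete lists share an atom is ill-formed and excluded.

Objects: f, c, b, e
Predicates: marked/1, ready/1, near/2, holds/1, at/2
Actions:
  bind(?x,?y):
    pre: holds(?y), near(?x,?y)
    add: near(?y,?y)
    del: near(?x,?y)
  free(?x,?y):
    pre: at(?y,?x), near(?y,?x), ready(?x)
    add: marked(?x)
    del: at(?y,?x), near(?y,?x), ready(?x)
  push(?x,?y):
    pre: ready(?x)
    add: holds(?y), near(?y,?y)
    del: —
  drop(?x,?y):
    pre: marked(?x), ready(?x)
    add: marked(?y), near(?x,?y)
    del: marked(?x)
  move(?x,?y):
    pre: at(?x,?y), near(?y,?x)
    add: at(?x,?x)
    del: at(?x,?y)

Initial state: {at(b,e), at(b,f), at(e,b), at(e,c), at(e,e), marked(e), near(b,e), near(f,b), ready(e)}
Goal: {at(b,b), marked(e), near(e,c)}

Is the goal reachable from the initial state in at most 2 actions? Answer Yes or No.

No

1. drop(e,c)  →  {at(b,e), at(b,f), at(e,b), at(e,c), at(e,e), marked(c), near(b,e), near(e,c), near(f,b), ready(e)}
2. free(e,b)  →  {at(b,f), at(e,b), at(e,c), at(e,e), marked(c), marked(e), near(e,c), near(f,b)}
3. move(b,f)  →  {at(b,b), at(e,b), at(e,c), at(e,e), marked(c), marked(e), near(e,c), near(f,b)}
optimal plan length = 3; 3 > 2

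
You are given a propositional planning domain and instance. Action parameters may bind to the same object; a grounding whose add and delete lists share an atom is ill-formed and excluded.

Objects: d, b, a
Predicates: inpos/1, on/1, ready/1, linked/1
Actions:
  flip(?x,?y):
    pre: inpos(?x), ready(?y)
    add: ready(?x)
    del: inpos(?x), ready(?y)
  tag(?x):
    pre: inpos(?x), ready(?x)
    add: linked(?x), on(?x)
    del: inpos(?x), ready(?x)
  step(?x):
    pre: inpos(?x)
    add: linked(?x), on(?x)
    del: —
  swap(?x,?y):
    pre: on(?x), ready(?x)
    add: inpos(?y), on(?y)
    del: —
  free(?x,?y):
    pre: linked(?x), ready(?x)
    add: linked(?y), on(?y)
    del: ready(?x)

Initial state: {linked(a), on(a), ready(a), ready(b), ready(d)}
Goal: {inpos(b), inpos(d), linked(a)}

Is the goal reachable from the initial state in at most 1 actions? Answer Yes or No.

No

1. swap(a,d)  →  {inpos(d), linked(a), on(a), on(d), ready(a), ready(b), ready(d)}
2. swap(d,b)  →  {inpos(b), inpos(d), linked(a), on(a), on(b), on(d), ready(a), ready(b), ready(d)}
optimal plan length = 2; 2 > 1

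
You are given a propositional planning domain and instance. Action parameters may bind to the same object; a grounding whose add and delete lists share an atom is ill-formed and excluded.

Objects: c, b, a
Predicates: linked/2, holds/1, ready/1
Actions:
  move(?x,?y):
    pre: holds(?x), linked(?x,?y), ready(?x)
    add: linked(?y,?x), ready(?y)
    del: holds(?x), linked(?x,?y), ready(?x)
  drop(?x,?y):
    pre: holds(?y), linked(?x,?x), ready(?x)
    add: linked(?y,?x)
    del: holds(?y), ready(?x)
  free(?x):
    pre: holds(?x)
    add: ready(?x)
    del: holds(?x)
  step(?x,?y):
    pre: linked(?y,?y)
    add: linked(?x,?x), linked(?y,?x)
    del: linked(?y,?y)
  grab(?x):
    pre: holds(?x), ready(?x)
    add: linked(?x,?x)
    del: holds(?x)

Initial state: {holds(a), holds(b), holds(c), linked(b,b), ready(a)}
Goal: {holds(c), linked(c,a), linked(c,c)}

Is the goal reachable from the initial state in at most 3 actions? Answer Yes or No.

1. step(c,b)  →  {holds(a), holds(b), holds(c), linked(b,c), linked(c,c), ready(a)}
2. step(a,c)  →  {holds(a), holds(b), holds(c), linked(a,a), linked(b,c), linked(c,a), ready(a)}
3. step(c,a)  →  {holds(a), holds(b), holds(c), linked(a,c), linked(b,c), linked(c,a), linked(c,c), ready(a)}
optimal plan length = 3; 3 ≤ 3

Yes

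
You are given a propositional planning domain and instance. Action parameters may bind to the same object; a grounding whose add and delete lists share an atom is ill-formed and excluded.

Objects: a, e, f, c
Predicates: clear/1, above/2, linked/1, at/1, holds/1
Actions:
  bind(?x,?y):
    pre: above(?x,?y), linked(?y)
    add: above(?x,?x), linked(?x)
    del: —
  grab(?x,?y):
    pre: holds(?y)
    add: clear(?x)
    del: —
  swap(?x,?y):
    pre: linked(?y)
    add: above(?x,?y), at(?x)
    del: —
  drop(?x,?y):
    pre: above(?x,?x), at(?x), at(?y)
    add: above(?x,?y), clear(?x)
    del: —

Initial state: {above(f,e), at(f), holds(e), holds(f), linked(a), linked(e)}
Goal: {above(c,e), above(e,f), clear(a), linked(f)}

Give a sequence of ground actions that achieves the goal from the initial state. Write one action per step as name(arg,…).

1. bind(f,e)  →  {above(f,e), above(f,f), at(f), holds(e), holds(f), linked(a), linked(e), linked(f)}
2. grab(a,e)  →  {above(f,e), above(f,f), at(f), clear(a), holds(e), holds(f), linked(a), linked(e), linked(f)}
3. swap(e,f)  →  {above(e,f), above(f,e), above(f,f), at(e), at(f), clear(a), holds(e), holds(f), linked(a), linked(e), linked(f)}
4. swap(c,e)  →  {above(c,e), above(e,f), above(f,e), above(f,f), at(c), at(e), at(f), clear(a), holds(e), holds(f), linked(a), linked(e), linked(f)}

bind(f,e); grab(a,e); swap(e,f); swap(c,e)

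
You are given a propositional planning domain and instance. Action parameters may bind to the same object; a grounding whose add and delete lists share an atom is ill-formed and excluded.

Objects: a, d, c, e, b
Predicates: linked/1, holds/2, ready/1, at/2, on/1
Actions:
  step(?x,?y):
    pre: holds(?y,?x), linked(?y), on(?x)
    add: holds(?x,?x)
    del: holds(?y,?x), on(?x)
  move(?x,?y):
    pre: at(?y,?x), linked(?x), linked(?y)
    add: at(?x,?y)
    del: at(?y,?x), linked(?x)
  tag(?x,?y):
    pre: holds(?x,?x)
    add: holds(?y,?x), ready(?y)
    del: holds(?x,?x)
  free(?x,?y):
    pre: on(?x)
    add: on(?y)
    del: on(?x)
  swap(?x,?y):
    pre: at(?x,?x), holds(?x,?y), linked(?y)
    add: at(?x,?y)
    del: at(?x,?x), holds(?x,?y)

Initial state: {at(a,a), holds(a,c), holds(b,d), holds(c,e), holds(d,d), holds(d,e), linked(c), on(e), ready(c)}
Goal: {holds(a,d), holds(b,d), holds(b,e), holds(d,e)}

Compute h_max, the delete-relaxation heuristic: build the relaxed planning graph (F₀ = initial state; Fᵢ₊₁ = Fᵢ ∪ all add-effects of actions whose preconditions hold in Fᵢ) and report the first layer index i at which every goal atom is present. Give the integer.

2

F0 = init (9 atoms)
F1 = F0 ∪ {at(a,c), holds(a,d), holds(c,d), holds(e,d), holds(e,e), on(a), on(b), on(c), on(d), ready(a), ready(b), ready(e)}  (21 atoms)
F2 = F1 ∪ {holds(a,e), holds(b,e), ready(d)}  (24 atoms)
goal ⊆ F2  ⇒  h_max = 2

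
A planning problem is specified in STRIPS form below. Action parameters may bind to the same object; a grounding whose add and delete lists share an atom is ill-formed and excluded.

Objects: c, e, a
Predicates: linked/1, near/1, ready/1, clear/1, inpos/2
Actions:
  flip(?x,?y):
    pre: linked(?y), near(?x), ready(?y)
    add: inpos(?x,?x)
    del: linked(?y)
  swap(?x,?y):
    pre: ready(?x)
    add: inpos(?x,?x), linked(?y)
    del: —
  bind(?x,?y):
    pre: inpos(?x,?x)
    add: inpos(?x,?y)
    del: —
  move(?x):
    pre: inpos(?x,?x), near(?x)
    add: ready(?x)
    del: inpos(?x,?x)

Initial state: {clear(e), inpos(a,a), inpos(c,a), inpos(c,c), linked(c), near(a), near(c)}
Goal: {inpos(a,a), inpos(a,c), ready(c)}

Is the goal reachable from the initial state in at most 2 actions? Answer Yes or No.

1. bind(a,c)  →  {clear(e), inpos(a,a), inpos(a,c), inpos(c,a), inpos(c,c), linked(c), near(a), near(c)}
2. move(c)  →  {clear(e), inpos(a,a), inpos(a,c), inpos(c,a), linked(c), near(a), near(c), ready(c)}
optimal plan length = 2; 2 ≤ 2

Yes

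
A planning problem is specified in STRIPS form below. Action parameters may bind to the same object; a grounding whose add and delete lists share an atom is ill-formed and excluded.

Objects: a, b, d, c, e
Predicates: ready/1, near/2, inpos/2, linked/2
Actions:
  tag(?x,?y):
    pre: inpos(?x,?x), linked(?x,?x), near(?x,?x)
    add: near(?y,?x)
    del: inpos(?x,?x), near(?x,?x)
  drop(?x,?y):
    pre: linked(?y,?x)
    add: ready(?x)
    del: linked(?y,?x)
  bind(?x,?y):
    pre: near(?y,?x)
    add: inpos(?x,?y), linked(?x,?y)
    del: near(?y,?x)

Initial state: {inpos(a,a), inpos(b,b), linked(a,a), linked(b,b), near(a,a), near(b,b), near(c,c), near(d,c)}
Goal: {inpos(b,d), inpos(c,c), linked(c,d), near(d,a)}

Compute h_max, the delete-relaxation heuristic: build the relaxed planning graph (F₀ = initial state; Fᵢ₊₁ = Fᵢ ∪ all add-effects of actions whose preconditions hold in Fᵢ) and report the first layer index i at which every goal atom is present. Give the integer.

2

F0 = init (8 atoms)
F1 = F0 ∪ {inpos(c,c), inpos(c,d), linked(c,c), linked(c,d), near(a,b), near(b,a), near(c,a), near(c,b), near(d,a), near(d,b), near(e,a), near(e,b), ready(a), ready(b)}  (22 atoms)
F2 = F1 ∪ {inpos(a,b), inpos(a,c), inpos(a,d), inpos(a,e), inpos(b,a), inpos(b,c), inpos(b,d), inpos(b,e), linked(a,b), linked(a,c), linked(a,d), linked(a,e), linked(b,a), linked(b,c), linked(b,d), linked(b,e), near(a,c), near(b,c), near(e,c), ready(c), ready(d)}  (43 atoms)
goal ⊆ F2  ⇒  h_max = 2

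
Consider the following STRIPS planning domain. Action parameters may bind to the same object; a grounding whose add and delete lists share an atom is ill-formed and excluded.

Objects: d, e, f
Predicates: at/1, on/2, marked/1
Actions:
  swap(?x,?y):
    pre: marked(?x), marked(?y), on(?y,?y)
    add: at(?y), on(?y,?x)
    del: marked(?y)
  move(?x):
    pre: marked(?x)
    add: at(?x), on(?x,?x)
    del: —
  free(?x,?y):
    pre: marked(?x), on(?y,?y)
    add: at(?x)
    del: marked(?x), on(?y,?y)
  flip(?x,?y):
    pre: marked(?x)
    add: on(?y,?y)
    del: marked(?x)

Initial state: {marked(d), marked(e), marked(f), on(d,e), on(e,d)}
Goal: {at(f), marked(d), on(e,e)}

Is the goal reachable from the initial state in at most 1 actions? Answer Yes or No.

No

1. move(e)  →  {at(e), marked(d), marked(e), marked(f), on(d,e), on(e,d), on(e,e)}
2. move(f)  →  {at(e), at(f), marked(d), marked(e), marked(f), on(d,e), on(e,d), on(e,e), on(f,f)}
optimal plan length = 2; 2 > 1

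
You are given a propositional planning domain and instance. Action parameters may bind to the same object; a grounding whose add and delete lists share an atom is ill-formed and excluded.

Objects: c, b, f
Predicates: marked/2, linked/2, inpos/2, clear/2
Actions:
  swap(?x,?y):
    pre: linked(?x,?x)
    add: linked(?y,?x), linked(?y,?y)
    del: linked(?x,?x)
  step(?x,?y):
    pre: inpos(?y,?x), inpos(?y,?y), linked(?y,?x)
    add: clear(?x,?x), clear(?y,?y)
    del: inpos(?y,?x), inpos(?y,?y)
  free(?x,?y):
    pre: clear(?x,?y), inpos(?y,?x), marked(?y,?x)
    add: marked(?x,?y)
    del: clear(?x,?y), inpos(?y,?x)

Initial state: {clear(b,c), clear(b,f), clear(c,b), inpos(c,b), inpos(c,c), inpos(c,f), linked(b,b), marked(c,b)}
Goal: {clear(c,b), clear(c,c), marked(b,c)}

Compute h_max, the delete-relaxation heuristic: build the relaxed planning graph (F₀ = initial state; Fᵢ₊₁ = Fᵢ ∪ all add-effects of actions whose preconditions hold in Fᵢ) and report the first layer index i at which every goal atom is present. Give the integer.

F0 = init (8 atoms)
F1 = F0 ∪ {linked(c,b), linked(c,c), linked(f,b), linked(f,f), marked(b,c)}  (13 atoms)
F2 = F1 ∪ {clear(b,b), clear(c,c), linked(b,c), linked(b,f), linked(c,f), linked(f,c)}  (19 atoms)
goal ⊆ F2  ⇒  h_max = 2

2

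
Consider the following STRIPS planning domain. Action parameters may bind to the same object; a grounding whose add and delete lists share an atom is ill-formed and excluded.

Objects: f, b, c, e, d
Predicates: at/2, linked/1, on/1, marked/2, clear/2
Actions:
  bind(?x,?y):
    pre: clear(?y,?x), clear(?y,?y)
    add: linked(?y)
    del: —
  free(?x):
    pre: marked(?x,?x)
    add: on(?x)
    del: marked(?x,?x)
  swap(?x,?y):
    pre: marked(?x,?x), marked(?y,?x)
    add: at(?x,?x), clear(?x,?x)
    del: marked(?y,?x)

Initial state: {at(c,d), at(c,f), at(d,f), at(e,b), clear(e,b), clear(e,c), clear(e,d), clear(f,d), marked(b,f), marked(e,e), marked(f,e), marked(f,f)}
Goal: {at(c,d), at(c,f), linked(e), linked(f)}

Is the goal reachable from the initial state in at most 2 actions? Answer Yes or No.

1. swap(f,f)  →  {at(c,d), at(c,f), at(d,f), at(e,b), at(f,f), clear(e,b), clear(e,c), clear(e,d), clear(f,d), clear(f,f), marked(b,f), marked(e,e), marked(f,e)}
2. bind(f,f)  →  {at(c,d), at(c,f), at(d,f), at(e,b), at(f,f), clear(e,b), clear(e,c), clear(e,d), clear(f,d), clear(f,f), linked(f), marked(b,f), marked(e,e), marked(f,e)}
3. swap(e,f)  →  {at(c,d), at(c,f), at(d,f), at(e,b), at(e,e), at(f,f), clear(e,b), clear(e,c), clear(e,d), clear(e,e), clear(f,d), clear(f,f), linked(f), marked(b,f), marked(e,e)}
4. bind(b,e)  →  {at(c,d), at(c,f), at(d,f), at(e,b), at(e,e), at(f,f), clear(e,b), clear(e,c), clear(e,d), clear(e,e), clear(f,d), clear(f,f), linked(e), linked(f), marked(b,f), marked(e,e)}
optimal plan length = 4; 4 > 2

No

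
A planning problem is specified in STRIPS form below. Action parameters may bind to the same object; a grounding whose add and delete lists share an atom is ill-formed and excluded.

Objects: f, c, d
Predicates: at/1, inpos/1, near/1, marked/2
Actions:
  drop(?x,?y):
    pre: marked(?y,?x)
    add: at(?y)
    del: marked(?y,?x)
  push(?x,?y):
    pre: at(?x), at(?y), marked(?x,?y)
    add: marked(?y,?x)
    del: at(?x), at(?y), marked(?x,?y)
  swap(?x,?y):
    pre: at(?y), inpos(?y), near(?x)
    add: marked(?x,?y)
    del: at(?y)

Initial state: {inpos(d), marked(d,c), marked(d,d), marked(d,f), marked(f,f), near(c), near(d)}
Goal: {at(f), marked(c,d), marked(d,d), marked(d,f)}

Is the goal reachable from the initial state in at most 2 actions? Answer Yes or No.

1. drop(f,f)  →  {at(f), inpos(d), marked(d,c), marked(d,d), marked(d,f), near(c), near(d)}
2. drop(c,d)  →  {at(d), at(f), inpos(d), marked(d,d), marked(d,f), near(c), near(d)}
3. swap(c,d)  →  {at(f), inpos(d), marked(c,d), marked(d,d), marked(d,f), near(c), near(d)}
optimal plan length = 3; 3 > 2

No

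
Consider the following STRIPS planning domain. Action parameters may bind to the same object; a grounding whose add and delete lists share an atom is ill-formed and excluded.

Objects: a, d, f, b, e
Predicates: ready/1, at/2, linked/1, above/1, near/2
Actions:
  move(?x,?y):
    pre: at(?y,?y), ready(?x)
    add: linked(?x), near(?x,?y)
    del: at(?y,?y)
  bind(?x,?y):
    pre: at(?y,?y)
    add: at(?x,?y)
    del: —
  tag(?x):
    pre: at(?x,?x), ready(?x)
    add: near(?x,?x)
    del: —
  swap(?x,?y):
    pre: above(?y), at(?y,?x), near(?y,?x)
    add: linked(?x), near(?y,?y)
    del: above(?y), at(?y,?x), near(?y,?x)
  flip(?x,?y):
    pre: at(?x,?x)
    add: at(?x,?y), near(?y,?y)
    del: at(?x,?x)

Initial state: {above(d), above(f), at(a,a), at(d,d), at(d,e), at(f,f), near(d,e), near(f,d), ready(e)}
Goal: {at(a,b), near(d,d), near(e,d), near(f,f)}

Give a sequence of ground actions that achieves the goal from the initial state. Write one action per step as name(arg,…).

move(e,d); flip(a,b); flip(f,d); swap(d,f)

1. move(e,d)  →  {above(d), above(f), at(a,a), at(d,e), at(f,f), linked(e), near(d,e), near(e,d), near(f,d), ready(e)}
2. flip(a,b)  →  {above(d), above(f), at(a,b), at(d,e), at(f,f), linked(e), near(b,b), near(d,e), near(e,d), near(f,d), ready(e)}
3. flip(f,d)  →  {above(d), above(f), at(a,b), at(d,e), at(f,d), linked(e), near(b,b), near(d,d), near(d,e), near(e,d), near(f,d), ready(e)}
4. swap(d,f)  →  {above(d), at(a,b), at(d,e), linked(d), linked(e), near(b,b), near(d,d), near(d,e), near(e,d), near(f,f), ready(e)}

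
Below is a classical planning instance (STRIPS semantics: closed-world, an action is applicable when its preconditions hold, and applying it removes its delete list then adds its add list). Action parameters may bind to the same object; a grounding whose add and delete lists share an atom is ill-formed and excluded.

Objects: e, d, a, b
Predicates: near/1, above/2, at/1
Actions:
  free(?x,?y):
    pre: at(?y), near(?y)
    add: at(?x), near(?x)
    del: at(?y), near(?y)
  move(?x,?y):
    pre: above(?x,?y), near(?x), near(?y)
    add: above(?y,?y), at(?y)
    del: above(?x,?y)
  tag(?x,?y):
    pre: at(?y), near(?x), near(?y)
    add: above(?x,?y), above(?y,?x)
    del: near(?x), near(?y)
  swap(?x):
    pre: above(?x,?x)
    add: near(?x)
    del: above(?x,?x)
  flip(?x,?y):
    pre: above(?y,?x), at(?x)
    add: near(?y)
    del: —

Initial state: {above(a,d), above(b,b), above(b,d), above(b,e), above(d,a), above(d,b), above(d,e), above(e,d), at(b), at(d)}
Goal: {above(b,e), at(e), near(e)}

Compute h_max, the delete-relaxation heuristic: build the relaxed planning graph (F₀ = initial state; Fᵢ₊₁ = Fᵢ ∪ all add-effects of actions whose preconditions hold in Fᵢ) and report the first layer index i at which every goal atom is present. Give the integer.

2

F0 = init (10 atoms)
F1 = F0 ∪ {near(a), near(b), near(d), near(e)}  (14 atoms)
F2 = F1 ∪ {above(a,a), above(a,b), above(b,a), above(d,d), above(e,b), above(e,e), at(a), at(e)}  (22 atoms)
goal ⊆ F2  ⇒  h_max = 2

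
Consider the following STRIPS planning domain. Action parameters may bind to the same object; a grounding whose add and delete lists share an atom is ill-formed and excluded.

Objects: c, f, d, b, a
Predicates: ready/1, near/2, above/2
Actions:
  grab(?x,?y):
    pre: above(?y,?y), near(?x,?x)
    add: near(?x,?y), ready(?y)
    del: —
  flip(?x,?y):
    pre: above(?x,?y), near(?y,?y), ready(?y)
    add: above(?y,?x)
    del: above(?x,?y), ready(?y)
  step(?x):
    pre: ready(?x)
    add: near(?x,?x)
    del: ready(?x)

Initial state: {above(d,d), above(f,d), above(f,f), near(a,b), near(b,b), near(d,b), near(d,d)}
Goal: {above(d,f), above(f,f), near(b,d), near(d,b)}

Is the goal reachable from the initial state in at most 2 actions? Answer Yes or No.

Yes

1. grab(b,d)  →  {above(d,d), above(f,d), above(f,f), near(a,b), near(b,b), near(b,d), near(d,b), near(d,d), ready(d)}
2. flip(f,d)  →  {above(d,d), above(d,f), above(f,f), near(a,b), near(b,b), near(b,d), near(d,b), near(d,d)}
optimal plan length = 2; 2 ≤ 2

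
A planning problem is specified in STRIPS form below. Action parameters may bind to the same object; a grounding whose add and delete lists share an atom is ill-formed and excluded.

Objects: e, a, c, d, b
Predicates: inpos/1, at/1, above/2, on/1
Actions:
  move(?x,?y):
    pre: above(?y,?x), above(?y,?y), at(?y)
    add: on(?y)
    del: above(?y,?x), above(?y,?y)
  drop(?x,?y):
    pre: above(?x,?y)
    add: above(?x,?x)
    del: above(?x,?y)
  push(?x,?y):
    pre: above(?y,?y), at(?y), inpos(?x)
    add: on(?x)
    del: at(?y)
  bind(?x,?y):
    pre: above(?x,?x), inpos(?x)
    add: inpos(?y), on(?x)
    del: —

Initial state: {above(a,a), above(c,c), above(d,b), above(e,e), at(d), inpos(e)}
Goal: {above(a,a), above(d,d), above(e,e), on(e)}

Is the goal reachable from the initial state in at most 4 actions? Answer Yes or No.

1. drop(d,b)  →  {above(a,a), above(c,c), above(d,d), above(e,e), at(d), inpos(e)}
2. push(e,d)  →  {above(a,a), above(c,c), above(d,d), above(e,e), inpos(e), on(e)}
optimal plan length = 2; 2 ≤ 4

Yes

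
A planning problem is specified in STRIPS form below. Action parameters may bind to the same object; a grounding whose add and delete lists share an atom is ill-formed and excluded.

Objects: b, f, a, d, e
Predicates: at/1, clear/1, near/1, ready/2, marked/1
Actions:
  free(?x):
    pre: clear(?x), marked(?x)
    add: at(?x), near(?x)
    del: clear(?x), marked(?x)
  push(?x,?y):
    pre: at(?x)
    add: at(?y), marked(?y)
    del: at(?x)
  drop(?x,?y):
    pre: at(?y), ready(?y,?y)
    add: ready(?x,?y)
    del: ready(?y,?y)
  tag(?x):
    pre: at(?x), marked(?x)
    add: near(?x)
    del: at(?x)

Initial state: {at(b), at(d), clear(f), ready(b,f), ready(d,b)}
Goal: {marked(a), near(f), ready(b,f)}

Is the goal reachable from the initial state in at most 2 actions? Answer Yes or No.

No

1. push(b,f)  →  {at(d), at(f), clear(f), marked(f), ready(b,f), ready(d,b)}
2. free(f)  →  {at(d), at(f), near(f), ready(b,f), ready(d,b)}
3. push(f,a)  →  {at(a), at(d), marked(a), near(f), ready(b,f), ready(d,b)}
optimal plan length = 3; 3 > 2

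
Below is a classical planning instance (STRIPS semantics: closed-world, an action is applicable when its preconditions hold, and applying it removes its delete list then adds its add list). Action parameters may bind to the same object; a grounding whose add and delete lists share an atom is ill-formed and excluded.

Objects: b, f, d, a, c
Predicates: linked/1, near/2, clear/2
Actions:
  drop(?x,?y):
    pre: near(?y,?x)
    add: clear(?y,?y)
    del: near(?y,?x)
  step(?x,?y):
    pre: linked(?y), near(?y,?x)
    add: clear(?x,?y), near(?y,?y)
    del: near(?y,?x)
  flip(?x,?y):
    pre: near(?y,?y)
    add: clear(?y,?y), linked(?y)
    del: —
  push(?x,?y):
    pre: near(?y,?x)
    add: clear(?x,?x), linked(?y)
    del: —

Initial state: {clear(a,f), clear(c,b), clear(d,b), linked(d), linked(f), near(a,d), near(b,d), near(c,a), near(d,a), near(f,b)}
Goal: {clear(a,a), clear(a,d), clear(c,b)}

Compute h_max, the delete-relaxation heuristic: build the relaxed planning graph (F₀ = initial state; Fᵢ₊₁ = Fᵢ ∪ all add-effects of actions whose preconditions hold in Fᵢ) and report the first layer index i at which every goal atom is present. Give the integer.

F0 = init (10 atoms)
F1 = F0 ∪ {clear(a,a), clear(a,d), clear(b,b), clear(b,f), clear(c,c), clear(d,d), clear(f,f), linked(a), linked(b), linked(c), near(d,d), near(f,f)}  (22 atoms)
goal ⊆ F1  ⇒  h_max = 1

1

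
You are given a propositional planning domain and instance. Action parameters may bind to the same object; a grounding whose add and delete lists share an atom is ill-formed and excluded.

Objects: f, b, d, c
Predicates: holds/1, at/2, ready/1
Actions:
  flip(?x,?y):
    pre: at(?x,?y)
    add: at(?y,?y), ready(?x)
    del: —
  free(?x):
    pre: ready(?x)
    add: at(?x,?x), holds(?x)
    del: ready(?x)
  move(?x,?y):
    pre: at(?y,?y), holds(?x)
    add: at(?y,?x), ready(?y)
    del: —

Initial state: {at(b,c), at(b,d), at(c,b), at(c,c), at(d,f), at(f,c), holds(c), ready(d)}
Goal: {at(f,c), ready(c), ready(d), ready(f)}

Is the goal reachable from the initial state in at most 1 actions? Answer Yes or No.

No

1. flip(f,c)  →  {at(b,c), at(b,d), at(c,b), at(c,c), at(d,f), at(f,c), holds(c), ready(d), ready(f)}
2. flip(c,b)  →  {at(b,b), at(b,c), at(b,d), at(c,b), at(c,c), at(d,f), at(f,c), holds(c), ready(c), ready(d), ready(f)}
optimal plan length = 2; 2 > 1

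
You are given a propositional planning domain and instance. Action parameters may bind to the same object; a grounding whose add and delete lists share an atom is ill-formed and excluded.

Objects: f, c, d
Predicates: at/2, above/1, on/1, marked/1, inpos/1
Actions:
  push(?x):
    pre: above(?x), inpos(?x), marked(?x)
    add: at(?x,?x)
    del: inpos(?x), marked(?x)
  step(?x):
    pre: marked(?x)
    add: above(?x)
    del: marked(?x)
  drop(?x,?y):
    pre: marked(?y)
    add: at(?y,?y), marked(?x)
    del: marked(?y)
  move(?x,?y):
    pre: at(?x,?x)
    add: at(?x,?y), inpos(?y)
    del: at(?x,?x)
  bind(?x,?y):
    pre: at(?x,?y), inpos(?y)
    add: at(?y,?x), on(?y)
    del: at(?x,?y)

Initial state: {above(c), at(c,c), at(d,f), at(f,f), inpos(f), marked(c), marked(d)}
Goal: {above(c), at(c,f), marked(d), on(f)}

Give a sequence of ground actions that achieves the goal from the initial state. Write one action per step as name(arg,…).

1. move(c,f)  →  {above(c), at(c,f), at(d,f), at(f,f), inpos(f), marked(c), marked(d)}
2. bind(d,f)  →  {above(c), at(c,f), at(f,d), at(f,f), inpos(f), marked(c), marked(d), on(f)}

move(c,f); bind(d,f)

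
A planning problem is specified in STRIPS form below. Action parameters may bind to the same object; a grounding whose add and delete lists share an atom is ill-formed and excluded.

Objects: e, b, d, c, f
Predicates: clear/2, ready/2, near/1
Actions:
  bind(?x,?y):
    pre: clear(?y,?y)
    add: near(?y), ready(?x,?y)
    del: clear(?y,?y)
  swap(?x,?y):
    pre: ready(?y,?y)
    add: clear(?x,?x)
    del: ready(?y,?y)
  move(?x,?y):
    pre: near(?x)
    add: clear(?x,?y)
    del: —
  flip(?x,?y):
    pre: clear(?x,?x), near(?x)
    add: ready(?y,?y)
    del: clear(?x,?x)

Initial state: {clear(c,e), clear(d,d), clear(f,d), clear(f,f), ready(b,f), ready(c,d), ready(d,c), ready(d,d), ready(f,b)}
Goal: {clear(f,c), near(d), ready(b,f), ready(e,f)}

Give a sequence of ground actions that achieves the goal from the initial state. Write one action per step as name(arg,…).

1. bind(e,d)  →  {clear(c,e), clear(f,d), clear(f,f), near(d), ready(b,f), ready(c,d), ready(d,c), ready(d,d), ready(e,d), ready(f,b)}
2. bind(e,f)  →  {clear(c,e), clear(f,d), near(d), near(f), ready(b,f), ready(c,d), ready(d,c), ready(d,d), ready(e,d), ready(e,f), ready(f,b)}
3. move(f,c)  →  {clear(c,e), clear(f,c), clear(f,d), near(d), near(f), ready(b,f), ready(c,d), ready(d,c), ready(d,d), ready(e,d), ready(e,f), ready(f,b)}

bind(e,d); bind(e,f); move(f,c)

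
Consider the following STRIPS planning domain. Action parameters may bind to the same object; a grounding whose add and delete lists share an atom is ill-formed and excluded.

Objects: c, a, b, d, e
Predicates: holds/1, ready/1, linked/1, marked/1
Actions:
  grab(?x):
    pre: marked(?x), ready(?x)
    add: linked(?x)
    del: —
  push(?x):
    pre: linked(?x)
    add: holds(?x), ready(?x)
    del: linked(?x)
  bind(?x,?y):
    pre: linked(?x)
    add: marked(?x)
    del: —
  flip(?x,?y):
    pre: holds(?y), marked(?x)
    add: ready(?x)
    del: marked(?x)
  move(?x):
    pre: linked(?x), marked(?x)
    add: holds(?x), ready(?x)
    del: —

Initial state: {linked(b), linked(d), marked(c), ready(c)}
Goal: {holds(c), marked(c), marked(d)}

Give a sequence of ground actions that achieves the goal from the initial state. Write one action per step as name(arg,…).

grab(c); push(c); bind(d,c)

1. grab(c)  →  {linked(b), linked(c), linked(d), marked(c), ready(c)}
2. push(c)  →  {holds(c), linked(b), linked(d), marked(c), ready(c)}
3. bind(d,c)  →  {holds(c), linked(b), linked(d), marked(c), marked(d), ready(c)}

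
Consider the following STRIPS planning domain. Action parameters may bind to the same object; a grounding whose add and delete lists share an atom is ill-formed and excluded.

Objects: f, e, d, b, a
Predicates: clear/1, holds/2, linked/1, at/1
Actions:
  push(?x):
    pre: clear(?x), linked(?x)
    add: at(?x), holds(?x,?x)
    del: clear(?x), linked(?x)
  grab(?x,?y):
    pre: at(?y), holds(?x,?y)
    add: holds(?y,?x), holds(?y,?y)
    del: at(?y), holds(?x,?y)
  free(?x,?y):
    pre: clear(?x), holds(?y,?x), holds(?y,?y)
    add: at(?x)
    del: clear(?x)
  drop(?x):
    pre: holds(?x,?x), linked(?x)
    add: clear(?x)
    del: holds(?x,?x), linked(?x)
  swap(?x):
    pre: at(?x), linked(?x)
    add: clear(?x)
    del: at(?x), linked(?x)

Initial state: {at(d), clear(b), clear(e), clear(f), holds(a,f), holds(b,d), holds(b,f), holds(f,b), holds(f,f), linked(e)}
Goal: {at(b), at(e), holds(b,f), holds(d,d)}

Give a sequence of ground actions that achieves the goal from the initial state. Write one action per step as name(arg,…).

push(e); grab(b,d); free(b,f)

1. push(e)  →  {at(d), at(e), clear(b), clear(f), holds(a,f), holds(b,d), holds(b,f), holds(e,e), holds(f,b), holds(f,f)}
2. grab(b,d)  →  {at(e), clear(b), clear(f), holds(a,f), holds(b,f), holds(d,b), holds(d,d), holds(e,e), holds(f,b), holds(f,f)}
3. free(b,f)  →  {at(b), at(e), clear(f), holds(a,f), holds(b,f), holds(d,b), holds(d,d), holds(e,e), holds(f,b), holds(f,f)}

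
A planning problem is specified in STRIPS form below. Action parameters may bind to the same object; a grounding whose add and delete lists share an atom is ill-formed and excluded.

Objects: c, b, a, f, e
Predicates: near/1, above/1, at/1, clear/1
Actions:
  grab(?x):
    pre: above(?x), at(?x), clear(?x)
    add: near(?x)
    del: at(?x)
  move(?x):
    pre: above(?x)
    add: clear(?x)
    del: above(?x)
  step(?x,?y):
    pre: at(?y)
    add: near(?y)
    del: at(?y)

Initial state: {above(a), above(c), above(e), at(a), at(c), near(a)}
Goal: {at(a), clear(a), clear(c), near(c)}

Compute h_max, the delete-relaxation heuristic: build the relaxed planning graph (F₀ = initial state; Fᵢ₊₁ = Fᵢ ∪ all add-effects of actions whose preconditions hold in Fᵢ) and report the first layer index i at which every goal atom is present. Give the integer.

1

F0 = init (6 atoms)
F1 = F0 ∪ {clear(a), clear(c), clear(e), near(c)}  (10 atoms)
goal ⊆ F1  ⇒  h_max = 1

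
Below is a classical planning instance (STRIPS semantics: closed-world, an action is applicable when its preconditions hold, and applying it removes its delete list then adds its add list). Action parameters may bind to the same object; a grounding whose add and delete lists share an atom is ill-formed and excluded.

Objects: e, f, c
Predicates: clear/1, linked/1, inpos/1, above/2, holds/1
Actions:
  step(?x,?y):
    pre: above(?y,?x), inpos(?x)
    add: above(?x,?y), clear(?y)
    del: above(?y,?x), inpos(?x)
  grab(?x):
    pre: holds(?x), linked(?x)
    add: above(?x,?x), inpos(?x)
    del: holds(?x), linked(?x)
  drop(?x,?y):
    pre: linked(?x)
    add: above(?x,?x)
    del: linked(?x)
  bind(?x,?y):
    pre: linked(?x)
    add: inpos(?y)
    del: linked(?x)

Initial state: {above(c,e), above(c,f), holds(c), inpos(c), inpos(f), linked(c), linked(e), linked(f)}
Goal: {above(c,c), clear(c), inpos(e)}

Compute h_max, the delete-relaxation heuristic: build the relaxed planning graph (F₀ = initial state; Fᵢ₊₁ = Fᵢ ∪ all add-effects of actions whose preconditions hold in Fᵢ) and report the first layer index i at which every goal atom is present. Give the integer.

1

F0 = init (8 atoms)
F1 = F0 ∪ {above(c,c), above(e,e), above(f,c), above(f,f), clear(c), inpos(e)}  (14 atoms)
goal ⊆ F1  ⇒  h_max = 1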